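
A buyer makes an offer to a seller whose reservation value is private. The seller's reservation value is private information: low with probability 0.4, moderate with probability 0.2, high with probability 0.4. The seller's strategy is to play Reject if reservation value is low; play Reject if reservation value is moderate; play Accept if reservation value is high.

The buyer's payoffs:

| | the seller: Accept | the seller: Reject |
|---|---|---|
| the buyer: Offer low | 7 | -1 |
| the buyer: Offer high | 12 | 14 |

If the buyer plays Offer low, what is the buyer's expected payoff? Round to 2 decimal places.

E[Offer low] = 0.4·(-1) + 0.2·(-1) + 0.4·7 = (-0.4) + (-0.2) + 2.8 = 2.2

2.20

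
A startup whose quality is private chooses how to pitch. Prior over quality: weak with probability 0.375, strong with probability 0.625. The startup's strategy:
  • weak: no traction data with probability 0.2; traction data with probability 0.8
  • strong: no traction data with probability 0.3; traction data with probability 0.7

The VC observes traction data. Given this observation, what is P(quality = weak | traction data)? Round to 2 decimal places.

0.41

P(traction data) = 0.375·0.8 + 0.625·0.7 = 0.7375
P(weak | traction data) = (0.375·0.8) / 0.7375 = 0.3 / 0.7375 = 0.40678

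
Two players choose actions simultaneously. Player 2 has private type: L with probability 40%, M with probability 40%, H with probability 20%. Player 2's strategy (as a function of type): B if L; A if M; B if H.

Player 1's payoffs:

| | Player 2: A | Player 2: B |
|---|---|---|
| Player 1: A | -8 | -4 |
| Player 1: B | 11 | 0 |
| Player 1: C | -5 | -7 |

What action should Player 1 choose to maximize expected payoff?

Compute Player 1's expected payoff for each action, taking the expectation over Player 2's type.
E[A] = 0.4·(-4) + 0.4·(-8) + 0.2·(-4) = -5.6
E[B] = 0.4·(0) + 0.4·(11) + 0.2·(0) = 4.4
E[C] = 0.4·(-7) + 0.4·(-5) + 0.2·(-7) = -6.2
Best response: B (4.4 is the largest).

B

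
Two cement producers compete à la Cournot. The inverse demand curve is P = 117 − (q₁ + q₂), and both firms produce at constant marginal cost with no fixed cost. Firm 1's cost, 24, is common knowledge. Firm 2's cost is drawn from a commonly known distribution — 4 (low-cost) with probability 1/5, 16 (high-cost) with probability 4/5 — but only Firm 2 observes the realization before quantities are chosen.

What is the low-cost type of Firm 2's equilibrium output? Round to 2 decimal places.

Type-c best response for Firm 2: q₂(c) = (117 − c)/2 − q₁/2.
Firm 1 maximizes expected profit; its first-order condition is 117 − 2q₁ − E[q₂] − 24 = 0.
Substituting E[q₂] and solving: E[c₂] = 13.6, so q₁ = (117 − 2·24 + 13.6)/3 = 27.5333.
q₂(low-cost) = (117 − 4 − 27.5333)/2 = 42.7333.

42.73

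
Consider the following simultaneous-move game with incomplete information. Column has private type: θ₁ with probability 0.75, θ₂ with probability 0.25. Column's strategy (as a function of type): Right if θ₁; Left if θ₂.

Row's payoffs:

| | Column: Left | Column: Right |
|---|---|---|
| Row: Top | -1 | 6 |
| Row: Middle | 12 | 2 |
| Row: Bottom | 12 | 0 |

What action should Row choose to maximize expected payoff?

Middle

E[Top] = 0.75·(6) + 0.25·(-1) = 4.25
E[Middle] = 0.75·(2) + 0.25·(12) = 4.5
E[Bottom] = 0.75·(0) + 0.25·(12) = 3
Best response: Middle (4.5 is the largest).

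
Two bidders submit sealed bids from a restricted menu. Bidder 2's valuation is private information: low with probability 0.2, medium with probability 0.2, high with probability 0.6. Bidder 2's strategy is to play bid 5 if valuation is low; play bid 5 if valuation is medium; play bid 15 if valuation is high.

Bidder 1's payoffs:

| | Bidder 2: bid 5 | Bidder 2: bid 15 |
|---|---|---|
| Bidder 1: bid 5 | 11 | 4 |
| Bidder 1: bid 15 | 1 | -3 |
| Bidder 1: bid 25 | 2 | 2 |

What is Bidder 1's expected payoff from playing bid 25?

E[bid 25] = 0.2·2 + 0.2·2 + 0.6·2 = 0.4 + 0.4 + 1.2 = 2

2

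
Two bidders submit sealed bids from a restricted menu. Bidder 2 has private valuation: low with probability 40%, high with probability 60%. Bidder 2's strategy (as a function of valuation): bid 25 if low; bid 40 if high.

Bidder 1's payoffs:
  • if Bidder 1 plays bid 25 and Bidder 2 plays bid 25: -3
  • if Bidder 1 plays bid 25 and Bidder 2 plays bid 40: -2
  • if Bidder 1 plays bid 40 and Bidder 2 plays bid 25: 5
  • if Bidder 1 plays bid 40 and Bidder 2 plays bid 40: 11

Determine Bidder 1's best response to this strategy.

E[bid 25] = 0.4·(-3) + 0.6·(-2) = -2.4
E[bid 40] = 0.4·(5) + 0.6·(11) = 8.6
Best response: bid 40 (8.6 is the largest).

bid 40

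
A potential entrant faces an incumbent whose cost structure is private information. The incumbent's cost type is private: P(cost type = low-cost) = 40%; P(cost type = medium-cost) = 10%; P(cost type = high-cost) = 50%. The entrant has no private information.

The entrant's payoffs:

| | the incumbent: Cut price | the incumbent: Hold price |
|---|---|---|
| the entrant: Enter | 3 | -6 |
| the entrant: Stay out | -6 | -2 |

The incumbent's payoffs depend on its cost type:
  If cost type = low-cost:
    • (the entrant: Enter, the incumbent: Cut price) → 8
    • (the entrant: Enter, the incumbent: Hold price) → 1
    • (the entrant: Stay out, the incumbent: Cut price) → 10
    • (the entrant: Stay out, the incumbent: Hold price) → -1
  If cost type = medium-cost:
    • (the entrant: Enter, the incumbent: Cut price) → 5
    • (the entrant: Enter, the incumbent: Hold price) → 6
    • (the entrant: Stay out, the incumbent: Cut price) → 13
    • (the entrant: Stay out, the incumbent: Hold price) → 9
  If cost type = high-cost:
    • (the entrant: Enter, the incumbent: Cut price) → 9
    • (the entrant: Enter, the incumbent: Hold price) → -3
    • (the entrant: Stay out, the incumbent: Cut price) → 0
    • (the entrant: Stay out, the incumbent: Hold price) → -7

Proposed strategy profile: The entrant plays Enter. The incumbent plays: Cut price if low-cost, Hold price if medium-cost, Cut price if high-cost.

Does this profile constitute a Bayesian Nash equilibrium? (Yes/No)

The entrant plays Enter: E[Enter] = 0.4·(3) + 0.1·(-6) + 0.5·(3) = 2.1; E[Stay out] = -5.6. Best-responding. ✓
The incumbent (cost type low-cost), facing Enter: Cut price gives 8, Hold price gives 1. Proposed Cut price is best. ✓
The incumbent (cost type medium-cost), facing Enter: Cut price gives 5, Hold price gives 6. Proposed Hold price is best. ✓
The incumbent (cost type high-cost), facing Enter: Cut price gives 9, Hold price gives -3. Proposed Cut price is best. ✓

Yes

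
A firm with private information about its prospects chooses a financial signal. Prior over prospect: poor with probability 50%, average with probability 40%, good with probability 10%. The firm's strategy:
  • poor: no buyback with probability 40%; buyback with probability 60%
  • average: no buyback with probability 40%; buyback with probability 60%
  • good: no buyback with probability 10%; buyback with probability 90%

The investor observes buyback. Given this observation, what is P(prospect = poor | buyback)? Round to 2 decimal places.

0.48

Apply Bayes' rule using the sender's strategy as the likelihood.
P(buyback) = 0.5·0.6 + 0.4·0.6 + 0.1·0.9 = 0.63
P(poor | buyback) = (0.5·0.6) / 0.63 = 0.3 / 0.63 = 0.47619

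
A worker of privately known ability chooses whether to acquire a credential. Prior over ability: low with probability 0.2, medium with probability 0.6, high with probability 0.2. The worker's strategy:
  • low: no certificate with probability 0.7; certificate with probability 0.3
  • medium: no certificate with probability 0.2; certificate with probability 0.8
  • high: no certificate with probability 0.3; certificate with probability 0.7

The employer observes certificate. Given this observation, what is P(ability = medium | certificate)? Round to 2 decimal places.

P(certificate) = 0.2·0.3 + 0.6·0.8 + 0.2·0.7 = 0.68
P(medium | certificate) = (0.6·0.8) / 0.68 = 0.48 / 0.68 = 0.705882

0.71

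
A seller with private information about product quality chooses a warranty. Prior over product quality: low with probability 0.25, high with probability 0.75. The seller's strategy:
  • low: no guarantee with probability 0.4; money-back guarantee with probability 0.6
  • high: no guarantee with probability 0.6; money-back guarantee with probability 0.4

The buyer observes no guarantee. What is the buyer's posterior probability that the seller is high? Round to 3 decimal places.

0.818

P(no guarantee) = 0.25·0.4 + 0.75·0.6 = 0.55
P(high | no guarantee) = (0.75·0.6) / 0.55 = 0.45 / 0.55 = 0.818182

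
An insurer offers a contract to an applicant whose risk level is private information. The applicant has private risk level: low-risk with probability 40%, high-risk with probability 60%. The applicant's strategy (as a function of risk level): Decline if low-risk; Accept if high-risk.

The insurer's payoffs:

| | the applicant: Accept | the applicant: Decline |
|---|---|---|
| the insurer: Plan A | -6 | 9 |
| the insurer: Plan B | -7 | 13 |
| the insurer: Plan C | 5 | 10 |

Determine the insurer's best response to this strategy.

Plan C

E[Plan A] = 0.4·(9) + 0.6·(-6) = 0
E[Plan B] = 0.4·(13) + 0.6·(-7) = 1
E[Plan C] = 0.4·(10) + 0.6·(5) = 7
Best response: Plan C (7 is the largest).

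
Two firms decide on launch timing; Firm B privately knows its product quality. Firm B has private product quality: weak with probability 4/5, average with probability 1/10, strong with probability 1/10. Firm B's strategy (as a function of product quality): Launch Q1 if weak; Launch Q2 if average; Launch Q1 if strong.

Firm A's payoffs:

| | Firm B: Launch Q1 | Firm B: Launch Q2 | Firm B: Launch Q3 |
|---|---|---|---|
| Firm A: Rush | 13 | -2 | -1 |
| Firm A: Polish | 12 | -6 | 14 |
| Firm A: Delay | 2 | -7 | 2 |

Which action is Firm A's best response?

Rush

E[Rush] = 4/5·(13) + 1/10·(-2) + 1/10·(13) = 23/2
E[Polish] = 4/5·(12) + 1/10·(-6) + 1/10·(12) = 51/5
E[Delay] = 4/5·(2) + 1/10·(-7) + 1/10·(2) = 11/10
Best response: Rush (23/2 is the largest).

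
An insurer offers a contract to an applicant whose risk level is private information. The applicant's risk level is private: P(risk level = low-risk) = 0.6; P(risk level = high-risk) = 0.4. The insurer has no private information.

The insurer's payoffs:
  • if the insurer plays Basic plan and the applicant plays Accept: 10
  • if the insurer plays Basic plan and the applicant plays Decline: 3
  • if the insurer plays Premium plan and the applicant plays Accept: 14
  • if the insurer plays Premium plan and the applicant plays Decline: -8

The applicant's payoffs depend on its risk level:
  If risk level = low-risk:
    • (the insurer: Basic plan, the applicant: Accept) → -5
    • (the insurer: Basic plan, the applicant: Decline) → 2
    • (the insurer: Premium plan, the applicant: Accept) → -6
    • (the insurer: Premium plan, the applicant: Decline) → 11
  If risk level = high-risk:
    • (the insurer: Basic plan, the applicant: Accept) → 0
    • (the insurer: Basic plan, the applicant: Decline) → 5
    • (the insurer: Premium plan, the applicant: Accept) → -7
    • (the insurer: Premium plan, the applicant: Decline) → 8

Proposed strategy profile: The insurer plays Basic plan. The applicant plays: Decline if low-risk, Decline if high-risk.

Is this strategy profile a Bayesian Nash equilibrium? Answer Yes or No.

The insurer plays Basic plan: E[Basic plan] = 0.6·(3) + 0.4·(3) = 3; E[Premium plan] = -8. Best-responding. ✓
The applicant (risk level low-risk), facing Basic plan: Accept gives -5, Decline gives 2. Proposed Decline is best. ✓
The applicant (risk level high-risk), facing Basic plan: Accept gives 0, Decline gives 5. Proposed Decline is best. ✓

Yes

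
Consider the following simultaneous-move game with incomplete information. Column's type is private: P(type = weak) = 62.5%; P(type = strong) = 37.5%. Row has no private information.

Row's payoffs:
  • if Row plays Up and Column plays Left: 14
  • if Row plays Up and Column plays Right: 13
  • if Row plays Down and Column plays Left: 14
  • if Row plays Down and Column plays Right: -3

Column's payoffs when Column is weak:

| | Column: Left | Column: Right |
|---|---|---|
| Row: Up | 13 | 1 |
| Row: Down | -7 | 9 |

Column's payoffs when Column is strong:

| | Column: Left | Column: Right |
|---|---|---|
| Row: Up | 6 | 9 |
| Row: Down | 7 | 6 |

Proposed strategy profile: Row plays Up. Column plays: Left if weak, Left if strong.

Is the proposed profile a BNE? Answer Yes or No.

No

Row plays Up: E[Up] = 0.625·(14) + 0.375·(14) = 14; E[Down] = 14. Best-responding. ✓
Column (type weak), facing Up: Left gives 13, Right gives 1. Proposed Left is best. ✓
Column (type strong), facing Up: Left gives 6, Right gives 9. Proposed Left is not best — profitable deviation exists. ✗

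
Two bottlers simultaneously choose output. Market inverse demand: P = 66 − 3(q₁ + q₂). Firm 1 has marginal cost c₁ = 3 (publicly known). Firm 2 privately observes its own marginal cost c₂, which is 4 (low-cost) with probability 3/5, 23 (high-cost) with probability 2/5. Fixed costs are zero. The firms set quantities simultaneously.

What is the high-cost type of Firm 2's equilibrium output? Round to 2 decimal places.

3.19

Type-c best response for Firm 2: q₂(c) = (66 − c)/6 − q₁/2.
Firm 1 maximizes expected profit; its first-order condition is 66 − 6q₁ − 3E[q₂] − 3 = 0.
Substituting E[q₂] and solving: E[c₂] = 11.6, so q₁ = (66 − 2·3 + 11.6)/9 = 7.95556.
q₂(high-cost) = (66 − 23 − 3·7.95556)/6 = 3.18889.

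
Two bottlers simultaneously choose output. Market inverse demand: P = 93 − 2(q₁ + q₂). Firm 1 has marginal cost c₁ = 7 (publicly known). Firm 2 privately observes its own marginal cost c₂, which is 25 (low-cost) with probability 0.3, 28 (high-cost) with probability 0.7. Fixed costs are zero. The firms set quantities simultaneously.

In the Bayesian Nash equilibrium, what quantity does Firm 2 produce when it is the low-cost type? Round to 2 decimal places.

8.16

Firm 2 with cost c maximizes (93 − 2(q₁+q₂) − c)·q₂, giving q₂(c) = (93 − c − 2q₁)/4.
E[c₂] = 0.3·25 + 0.7·28 = 27.1
Firm 1's FOC against E[q₂] yields q₁ = (93 − 2·7 + E[c₂])/6 = (93 − 14 + 27.1)/6 = 17.6833.
q₂(low-cost) = (93 − 25 − 2·17.6833)/4 = 8.15833.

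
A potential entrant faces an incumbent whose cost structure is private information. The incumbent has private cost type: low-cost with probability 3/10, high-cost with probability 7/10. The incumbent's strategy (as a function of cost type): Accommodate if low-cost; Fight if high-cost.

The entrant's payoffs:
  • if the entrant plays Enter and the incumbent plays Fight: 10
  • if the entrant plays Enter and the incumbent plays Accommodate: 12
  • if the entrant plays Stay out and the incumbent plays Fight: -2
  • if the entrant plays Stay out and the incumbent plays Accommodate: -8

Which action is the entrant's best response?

Compute the entrant's expected payoff for each action, taking the expectation over the incumbent's type.
E[Enter] = 3/10·(12) + 7/10·(10) = 53/5
E[Stay out] = 3/10·(-8) + 7/10·(-2) = -19/5
Best response: Enter (53/5 is the largest).

Enter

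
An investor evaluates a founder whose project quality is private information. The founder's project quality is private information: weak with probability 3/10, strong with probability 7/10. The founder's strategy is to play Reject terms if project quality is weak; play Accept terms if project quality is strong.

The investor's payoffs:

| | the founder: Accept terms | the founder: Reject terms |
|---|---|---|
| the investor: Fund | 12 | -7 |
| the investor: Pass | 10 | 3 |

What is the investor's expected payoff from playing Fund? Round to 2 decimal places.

E[Fund] = 3/10·(-7) + 7/10·12 = (-21/10) + 42/5 = 63/10

6.30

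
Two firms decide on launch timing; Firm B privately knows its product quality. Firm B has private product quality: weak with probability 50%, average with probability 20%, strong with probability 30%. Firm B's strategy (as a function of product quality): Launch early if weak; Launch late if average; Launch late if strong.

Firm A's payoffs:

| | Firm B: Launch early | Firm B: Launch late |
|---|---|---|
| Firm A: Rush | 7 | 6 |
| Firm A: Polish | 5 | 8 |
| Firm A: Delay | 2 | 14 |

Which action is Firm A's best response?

Delay

E[Rush] = 0.5·(7) + 0.2·(6) + 0.3·(6) = 6.5
E[Polish] = 0.5·(5) + 0.2·(8) + 0.3·(8) = 6.5
E[Delay] = 0.5·(2) + 0.2·(14) + 0.3·(14) = 8
Best response: Delay (8 is the largest).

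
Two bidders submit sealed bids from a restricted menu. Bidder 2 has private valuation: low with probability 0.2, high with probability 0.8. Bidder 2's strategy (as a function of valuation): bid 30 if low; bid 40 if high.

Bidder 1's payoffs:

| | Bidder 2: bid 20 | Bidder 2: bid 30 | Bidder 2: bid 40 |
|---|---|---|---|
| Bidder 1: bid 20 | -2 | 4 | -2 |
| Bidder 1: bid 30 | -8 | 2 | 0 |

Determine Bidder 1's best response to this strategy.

E[bid 20] = 0.2·(4) + 0.8·(-2) = -0.8
E[bid 30] = 0.2·(2) + 0.8·(0) = 0.4
Best response: bid 30 (0.4 is the largest).

bid 30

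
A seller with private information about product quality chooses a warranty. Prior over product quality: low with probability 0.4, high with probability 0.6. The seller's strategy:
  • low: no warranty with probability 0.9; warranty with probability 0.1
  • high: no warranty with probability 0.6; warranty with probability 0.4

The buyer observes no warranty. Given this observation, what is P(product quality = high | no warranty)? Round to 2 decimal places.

P(no warranty) = 0.4·0.9 + 0.6·0.6 = 0.72
P(high | no warranty) = (0.6·0.6) / 0.72 = 0.36 / 0.72 = 0.5

0.50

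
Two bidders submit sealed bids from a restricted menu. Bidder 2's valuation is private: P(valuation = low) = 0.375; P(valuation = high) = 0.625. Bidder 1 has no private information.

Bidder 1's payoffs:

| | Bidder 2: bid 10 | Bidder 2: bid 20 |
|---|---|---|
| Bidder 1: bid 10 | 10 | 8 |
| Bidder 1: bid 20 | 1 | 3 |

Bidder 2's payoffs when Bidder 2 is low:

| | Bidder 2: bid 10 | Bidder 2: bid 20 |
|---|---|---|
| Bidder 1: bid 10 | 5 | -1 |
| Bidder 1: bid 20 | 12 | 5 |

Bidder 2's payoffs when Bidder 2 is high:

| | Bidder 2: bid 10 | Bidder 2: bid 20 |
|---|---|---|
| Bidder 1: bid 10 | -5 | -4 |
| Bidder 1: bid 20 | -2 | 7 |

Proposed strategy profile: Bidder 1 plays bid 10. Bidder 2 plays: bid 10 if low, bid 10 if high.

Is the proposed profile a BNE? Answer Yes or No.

A profile is a BNE iff every type of every player is best-responding given beliefs about the other side.
Bidder 1 plays bid 10: E[bid 10] = 0.375·(10) + 0.625·(10) = 10; E[bid 20] = 1. Best-responding. ✓
Bidder 2 (valuation low), facing bid 10: bid 10 gives 5, bid 20 gives -1. Proposed bid 10 is best. ✓
Bidder 2 (valuation high), facing bid 10: bid 10 gives -5, bid 20 gives -4. Proposed bid 10 is not best — profitable deviation exists. ✗

No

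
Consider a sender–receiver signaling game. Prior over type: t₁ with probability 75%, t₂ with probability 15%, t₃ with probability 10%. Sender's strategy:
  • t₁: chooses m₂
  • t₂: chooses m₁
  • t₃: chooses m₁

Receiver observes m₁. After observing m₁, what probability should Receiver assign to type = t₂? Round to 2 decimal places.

Apply Bayes' rule using the sender's strategy as the likelihood.
P(m₁) = 0.75·0 + 0.15·1 + 0.1·1 = 0.25
P(t₂ | m₁) = (0.15·1) / 0.25 = 0.15 / 0.25 = 0.6

0.60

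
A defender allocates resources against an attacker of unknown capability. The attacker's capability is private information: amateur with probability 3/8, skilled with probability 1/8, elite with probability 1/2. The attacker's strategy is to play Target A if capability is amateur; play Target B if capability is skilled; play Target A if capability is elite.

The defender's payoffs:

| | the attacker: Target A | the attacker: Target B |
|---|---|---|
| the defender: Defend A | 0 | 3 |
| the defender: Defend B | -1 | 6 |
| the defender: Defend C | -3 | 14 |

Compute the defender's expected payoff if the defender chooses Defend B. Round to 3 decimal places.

Take the expectation over the attacker's capability, weighting each type's action by its prior probability.
E[Defend B] = 3/8·(-1) + 1/8·6 + 1/2·(-1) = (-3/8) + 3/4 + (-1/2) = -1/8

-0.125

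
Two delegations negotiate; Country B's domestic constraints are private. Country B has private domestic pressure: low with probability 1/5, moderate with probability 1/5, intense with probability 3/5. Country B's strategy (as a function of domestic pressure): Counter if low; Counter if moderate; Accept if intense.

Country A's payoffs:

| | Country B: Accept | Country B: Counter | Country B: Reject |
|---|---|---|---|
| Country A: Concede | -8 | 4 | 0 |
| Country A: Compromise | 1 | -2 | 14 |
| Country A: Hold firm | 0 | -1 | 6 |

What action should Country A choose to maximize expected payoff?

Compute Country A's expected payoff for each action, taking the expectation over Country B's type.
E[Concede] = 1/5·(4) + 1/5·(4) + 3/5·(-8) = -16/5
E[Compromise] = 1/5·(-2) + 1/5·(-2) + 3/5·(1) = -1/5
E[Hold firm] = 1/5·(-1) + 1/5·(-1) + 3/5·(0) = -2/5
Best response: Compromise (-1/5 is the largest).

Compromise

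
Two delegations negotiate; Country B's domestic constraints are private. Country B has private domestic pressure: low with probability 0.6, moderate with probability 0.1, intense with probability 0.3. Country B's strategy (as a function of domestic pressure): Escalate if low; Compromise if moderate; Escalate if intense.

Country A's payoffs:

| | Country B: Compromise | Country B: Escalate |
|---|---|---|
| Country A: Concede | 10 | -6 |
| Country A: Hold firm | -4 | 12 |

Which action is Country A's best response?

Compute Country A's expected payoff for each action, taking the expectation over Country B's type.
E[Concede] = 0.6·(-6) + 0.1·(10) + 0.3·(-6) = -4.4
E[Hold firm] = 0.6·(12) + 0.1·(-4) + 0.3·(12) = 10.4
Best response: Hold firm (10.4 is the largest).

Hold firm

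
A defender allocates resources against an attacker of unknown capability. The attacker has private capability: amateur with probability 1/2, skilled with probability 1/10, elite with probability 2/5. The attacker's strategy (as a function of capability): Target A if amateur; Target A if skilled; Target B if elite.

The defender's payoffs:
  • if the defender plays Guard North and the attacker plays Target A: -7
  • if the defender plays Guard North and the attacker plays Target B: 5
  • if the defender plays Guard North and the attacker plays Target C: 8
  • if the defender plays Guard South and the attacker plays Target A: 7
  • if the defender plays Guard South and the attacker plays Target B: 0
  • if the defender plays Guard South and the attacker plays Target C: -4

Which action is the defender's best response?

Compute the defender's expected payoff for each action, taking the expectation over the attacker's type.
E[Guard North] = 1/2·(-7) + 1/10·(-7) + 2/5·(5) = -11/5
E[Guard South] = 1/2·(7) + 1/10·(7) + 2/5·(0) = 21/5
Best response: Guard South (21/5 is the largest).

Guard South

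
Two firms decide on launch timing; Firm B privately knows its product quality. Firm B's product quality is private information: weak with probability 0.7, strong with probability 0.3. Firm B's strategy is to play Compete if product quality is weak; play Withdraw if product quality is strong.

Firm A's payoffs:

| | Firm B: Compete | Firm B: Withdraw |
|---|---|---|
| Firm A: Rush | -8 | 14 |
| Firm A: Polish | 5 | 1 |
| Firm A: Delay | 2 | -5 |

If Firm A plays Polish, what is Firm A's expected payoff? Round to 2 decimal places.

3.80

E[Polish] = 0.7·5 + 0.3·1 = 3.5 + 0.3 = 3.8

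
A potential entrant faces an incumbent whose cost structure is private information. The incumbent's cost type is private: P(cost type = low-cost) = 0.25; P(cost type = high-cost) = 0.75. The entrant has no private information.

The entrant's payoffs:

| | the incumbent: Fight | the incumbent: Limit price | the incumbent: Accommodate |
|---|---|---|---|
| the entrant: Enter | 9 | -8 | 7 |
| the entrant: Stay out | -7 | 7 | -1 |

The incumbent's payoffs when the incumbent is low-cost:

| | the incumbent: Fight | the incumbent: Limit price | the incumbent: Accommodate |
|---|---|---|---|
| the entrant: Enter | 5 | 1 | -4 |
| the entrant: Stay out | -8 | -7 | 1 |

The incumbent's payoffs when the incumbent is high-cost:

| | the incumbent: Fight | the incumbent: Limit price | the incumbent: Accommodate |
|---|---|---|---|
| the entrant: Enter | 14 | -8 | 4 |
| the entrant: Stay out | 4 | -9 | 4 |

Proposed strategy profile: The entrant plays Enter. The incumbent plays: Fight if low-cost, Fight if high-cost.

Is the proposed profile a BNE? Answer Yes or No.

Yes

A profile is a BNE iff every type of every player is best-responding given beliefs about the other side.
The entrant plays Enter: E[Enter] = 0.25·(9) + 0.75·(9) = 9; E[Stay out] = -7. Best-responding. ✓
The incumbent (cost type low-cost), facing Enter: Fight gives 5, Limit price gives 1, Accommodate gives -4. Proposed Fight is best. ✓
The incumbent (cost type high-cost), facing Enter: Fight gives 14, Limit price gives -8, Accommodate gives 4. Proposed Fight is best. ✓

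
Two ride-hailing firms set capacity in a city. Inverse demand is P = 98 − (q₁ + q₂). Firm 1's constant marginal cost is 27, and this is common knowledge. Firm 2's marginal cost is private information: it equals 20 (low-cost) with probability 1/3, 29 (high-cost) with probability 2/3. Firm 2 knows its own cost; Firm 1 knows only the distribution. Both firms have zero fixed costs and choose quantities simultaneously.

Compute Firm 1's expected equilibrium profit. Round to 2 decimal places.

Type-c best response for Firm 2: q₂(c) = (98 − c)/2 − q₁/2.
Firm 1 maximizes expected profit; its first-order condition is 98 − 2q₁ − E[q₂] − 27 = 0.
Substituting E[q₂] and solving: E[c₂] = 26, so q₁ = (98 − 2·27 + 26)/3 = 23.3333.
E[P] = 98 − (q₁ + E[q₂]) = 50.3333; Firm 1's expected profit = (E[P] − 27)·q₁ = (50.3333 − 27)·23.3333 = 544.444.

544.44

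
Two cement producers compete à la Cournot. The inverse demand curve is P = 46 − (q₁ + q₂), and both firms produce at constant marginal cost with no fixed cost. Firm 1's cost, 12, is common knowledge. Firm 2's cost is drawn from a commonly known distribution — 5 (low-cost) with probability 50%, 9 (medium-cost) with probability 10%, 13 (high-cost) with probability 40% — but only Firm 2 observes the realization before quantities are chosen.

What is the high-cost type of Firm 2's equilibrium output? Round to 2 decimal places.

11.40

Type-c best response for Firm 2: q₂(c) = (46 − c)/2 − q₁/2.
Firm 1 maximizes expected profit; its first-order condition is 46 − 2q₁ − E[q₂] − 12 = 0.
Substituting E[q₂] and solving: E[c₂] = 8.6, so q₁ = (46 − 2·12 + 8.6)/3 = 10.2.
q₂(high-cost) = (46 − 13 − 10.2)/2 = 11.4.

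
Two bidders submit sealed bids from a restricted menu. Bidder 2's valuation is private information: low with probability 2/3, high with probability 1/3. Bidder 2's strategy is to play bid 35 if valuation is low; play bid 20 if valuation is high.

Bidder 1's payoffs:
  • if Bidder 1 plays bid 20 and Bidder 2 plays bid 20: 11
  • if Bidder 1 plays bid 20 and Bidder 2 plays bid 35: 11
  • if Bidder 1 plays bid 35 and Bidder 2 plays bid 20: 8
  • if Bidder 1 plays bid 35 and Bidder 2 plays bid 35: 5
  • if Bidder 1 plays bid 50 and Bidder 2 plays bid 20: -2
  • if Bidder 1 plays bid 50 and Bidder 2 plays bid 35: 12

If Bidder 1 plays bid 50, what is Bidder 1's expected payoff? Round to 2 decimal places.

Take the expectation over Bidder 2's valuation, weighting each type's action by its prior probability.
E[bid 50] = 2/3·12 + 1/3·(-2) = 8 + (-2/3) = 22/3

7.33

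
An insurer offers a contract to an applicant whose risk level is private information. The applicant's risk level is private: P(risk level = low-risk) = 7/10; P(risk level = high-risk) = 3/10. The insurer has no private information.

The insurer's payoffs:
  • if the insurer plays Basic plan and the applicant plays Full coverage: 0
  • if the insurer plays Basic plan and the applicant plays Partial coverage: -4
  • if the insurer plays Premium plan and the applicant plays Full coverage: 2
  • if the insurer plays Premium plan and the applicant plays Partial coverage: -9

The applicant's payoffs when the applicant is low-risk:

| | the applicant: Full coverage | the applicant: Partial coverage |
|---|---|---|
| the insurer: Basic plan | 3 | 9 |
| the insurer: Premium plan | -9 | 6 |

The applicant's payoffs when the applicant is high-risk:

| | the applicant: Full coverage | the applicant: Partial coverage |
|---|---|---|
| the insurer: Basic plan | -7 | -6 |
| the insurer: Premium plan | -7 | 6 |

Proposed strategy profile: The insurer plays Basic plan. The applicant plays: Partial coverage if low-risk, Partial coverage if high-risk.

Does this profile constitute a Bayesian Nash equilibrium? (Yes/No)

The insurer plays Basic plan: E[Basic plan] = 7/10·(-4) + 3/10·(-4) = -4; E[Premium plan] = -9. Best-responding. ✓
The applicant (risk level low-risk), facing Basic plan: Full coverage gives 3, Partial coverage gives 9. Proposed Partial coverage is best. ✓
The applicant (risk level high-risk), facing Basic plan: Full coverage gives -7, Partial coverage gives -6. Proposed Partial coverage is best. ✓

Yes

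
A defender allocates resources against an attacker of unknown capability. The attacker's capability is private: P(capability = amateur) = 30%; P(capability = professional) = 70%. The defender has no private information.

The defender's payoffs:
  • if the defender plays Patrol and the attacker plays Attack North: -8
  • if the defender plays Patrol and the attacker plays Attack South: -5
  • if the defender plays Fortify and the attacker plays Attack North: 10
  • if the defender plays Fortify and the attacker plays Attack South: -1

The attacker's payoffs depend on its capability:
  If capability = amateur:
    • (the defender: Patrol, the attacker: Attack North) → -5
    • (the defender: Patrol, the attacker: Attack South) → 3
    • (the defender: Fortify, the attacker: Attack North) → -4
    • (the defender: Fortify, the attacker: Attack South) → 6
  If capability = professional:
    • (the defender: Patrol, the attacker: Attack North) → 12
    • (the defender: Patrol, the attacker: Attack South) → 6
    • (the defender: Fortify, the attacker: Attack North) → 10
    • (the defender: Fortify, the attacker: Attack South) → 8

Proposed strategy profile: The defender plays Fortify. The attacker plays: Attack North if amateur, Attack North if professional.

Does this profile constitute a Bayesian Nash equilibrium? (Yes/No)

A profile is a BNE iff every type of every player is best-responding given beliefs about the other side.
The defender plays Fortify: E[Fortify] = 0.3·(10) + 0.7·(10) = 10; E[Patrol] = -8. Best-responding. ✓
The attacker (capability amateur), facing Fortify: Attack North gives -4, Attack South gives 6. Proposed Attack North is not best — profitable deviation exists. ✗
The attacker (capability professional), facing Fortify: Attack North gives 10, Attack South gives 8. Proposed Attack North is best. ✓

No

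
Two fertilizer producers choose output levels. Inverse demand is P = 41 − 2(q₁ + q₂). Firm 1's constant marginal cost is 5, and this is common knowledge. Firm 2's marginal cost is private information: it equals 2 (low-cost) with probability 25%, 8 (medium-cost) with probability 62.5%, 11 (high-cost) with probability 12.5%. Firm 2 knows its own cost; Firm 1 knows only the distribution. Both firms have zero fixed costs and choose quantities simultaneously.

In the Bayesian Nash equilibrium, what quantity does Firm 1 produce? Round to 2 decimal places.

Type-c best response for Firm 2: q₂(c) = (41 − c)/4 − q₁/2.
Firm 1 maximizes expected profit; its first-order condition is 41 − 4q₁ − 2E[q₂] − 5 = 0.
Substituting E[q₂] and solving: E[c₂] = 6.875, so q₁ = (41 − 2·5 + 6.875)/6 = 6.3125.

6.31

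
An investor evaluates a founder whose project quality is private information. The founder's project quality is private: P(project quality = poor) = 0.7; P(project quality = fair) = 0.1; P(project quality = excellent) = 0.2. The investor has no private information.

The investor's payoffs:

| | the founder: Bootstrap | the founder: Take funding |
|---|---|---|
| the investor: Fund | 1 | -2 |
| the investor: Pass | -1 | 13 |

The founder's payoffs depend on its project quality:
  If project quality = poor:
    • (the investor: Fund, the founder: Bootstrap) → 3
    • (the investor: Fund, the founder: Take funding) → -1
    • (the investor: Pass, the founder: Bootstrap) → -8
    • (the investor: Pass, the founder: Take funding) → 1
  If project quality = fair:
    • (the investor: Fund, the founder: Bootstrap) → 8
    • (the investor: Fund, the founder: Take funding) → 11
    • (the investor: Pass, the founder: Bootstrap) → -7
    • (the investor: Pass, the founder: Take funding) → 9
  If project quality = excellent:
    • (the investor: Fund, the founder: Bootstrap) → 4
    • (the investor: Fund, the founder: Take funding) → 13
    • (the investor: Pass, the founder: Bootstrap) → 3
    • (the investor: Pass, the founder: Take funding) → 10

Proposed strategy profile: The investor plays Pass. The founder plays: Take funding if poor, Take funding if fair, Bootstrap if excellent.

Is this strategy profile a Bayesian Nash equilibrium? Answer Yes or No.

A profile is a BNE iff every type of every player is best-responding given beliefs about the other side.
The investor plays Pass: E[Pass] = 0.7·(13) + 0.1·(13) + 0.2·(-1) = 10.2; E[Fund] = -1.4. Best-responding. ✓
The founder (project quality poor), facing Pass: Bootstrap gives -8, Take funding gives 1. Proposed Take funding is best. ✓
The founder (project quality fair), facing Pass: Bootstrap gives -7, Take funding gives 9. Proposed Take funding is best. ✓
The founder (project quality excellent), facing Pass: Bootstrap gives 3, Take funding gives 10. Proposed Bootstrap is not best — profitable deviation exists. ✗

No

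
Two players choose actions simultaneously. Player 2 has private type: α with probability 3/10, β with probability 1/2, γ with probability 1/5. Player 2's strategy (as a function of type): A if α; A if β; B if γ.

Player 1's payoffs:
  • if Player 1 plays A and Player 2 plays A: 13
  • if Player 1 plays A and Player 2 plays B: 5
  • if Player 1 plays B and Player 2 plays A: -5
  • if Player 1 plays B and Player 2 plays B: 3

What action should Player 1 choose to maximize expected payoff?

A

E[A] = 3/10·(13) + 1/2·(13) + 1/5·(5) = 57/5
E[B] = 3/10·(-5) + 1/2·(-5) + 1/5·(3) = -17/5
Best response: A (57/5 is the largest).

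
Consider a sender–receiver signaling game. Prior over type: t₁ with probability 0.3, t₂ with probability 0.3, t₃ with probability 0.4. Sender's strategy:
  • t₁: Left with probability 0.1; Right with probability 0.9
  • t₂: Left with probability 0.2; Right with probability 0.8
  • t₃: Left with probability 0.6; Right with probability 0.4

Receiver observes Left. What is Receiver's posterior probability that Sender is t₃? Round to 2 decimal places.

0.73

Apply Bayes' rule using the sender's strategy as the likelihood.
P(Left) = 0.3·0.1 + 0.3·0.2 + 0.4·0.6 = 0.33
P(t₃ | Left) = (0.4·0.6) / 0.33 = 0.24 / 0.33 = 0.727273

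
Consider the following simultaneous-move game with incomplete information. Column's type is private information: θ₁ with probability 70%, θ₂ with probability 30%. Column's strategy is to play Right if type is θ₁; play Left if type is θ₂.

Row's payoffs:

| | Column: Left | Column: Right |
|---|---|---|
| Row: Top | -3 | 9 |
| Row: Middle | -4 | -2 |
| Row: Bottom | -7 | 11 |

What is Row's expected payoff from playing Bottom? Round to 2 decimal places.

5.60

Take the expectation over Column's type, weighting each type's action by its prior probability.
E[Bottom] = 0.7·11 + 0.3·(-7) = 7.7 + (-2.1) = 5.6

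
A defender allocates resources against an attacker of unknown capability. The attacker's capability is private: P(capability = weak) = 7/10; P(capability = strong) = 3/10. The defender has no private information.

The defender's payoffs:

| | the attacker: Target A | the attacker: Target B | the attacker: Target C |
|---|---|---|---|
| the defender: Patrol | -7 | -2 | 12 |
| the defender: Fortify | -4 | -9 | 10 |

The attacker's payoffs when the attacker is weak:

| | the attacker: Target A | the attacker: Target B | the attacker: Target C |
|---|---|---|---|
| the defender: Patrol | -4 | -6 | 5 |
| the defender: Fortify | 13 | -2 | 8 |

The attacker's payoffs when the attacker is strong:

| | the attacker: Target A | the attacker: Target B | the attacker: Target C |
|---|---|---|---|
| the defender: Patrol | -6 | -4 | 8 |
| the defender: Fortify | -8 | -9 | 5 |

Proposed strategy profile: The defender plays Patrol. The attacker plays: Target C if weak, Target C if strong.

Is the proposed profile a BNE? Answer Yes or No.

A profile is a BNE iff every type of every player is best-responding given beliefs about the other side.
The defender plays Patrol: E[Patrol] = 7/10·(12) + 3/10·(12) = 12; E[Fortify] = 10. Best-responding. ✓
The attacker (capability weak), facing Patrol: Target A gives -4, Target B gives -6, Target C gives 5. Proposed Target C is best. ✓
The attacker (capability strong), facing Patrol: Target A gives -6, Target B gives -4, Target C gives 8. Proposed Target C is best. ✓

Yes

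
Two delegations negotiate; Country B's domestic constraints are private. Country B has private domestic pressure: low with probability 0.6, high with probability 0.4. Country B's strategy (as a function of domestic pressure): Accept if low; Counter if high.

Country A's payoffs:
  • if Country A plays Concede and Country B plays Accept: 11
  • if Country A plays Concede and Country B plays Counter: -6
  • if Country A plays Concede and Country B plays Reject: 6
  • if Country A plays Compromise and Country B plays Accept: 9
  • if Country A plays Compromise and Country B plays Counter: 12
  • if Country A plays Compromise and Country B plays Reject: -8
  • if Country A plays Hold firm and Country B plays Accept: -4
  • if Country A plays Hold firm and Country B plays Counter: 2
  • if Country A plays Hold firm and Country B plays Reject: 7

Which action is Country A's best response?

E[Concede] = 0.6·(11) + 0.4·(-6) = 4.2
E[Compromise] = 0.6·(9) + 0.4·(12) = 10.2
E[Hold firm] = 0.6·(-4) + 0.4·(2) = -1.6
Best response: Compromise (10.2 is the largest).

Compromise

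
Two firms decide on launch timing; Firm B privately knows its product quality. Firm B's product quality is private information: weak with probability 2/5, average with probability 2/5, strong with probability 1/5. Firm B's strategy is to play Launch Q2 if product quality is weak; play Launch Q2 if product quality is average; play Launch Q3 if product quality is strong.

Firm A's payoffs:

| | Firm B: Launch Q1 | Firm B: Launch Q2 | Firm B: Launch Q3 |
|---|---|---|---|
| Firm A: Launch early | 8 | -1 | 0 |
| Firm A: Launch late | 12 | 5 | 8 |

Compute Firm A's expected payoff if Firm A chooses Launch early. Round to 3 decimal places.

-0.800

E[Launch early] = 2/5·(-1) + 2/5·(-1) + 1/5·0 = (-2/5) + (-2/5) + 0 = -4/5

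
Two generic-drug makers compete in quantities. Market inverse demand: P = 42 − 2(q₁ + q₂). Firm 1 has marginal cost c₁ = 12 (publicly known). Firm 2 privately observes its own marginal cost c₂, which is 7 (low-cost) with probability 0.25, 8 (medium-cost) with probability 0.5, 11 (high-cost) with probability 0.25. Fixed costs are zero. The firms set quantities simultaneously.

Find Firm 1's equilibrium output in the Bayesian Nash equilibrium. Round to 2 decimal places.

Each type of Firm 2 best-responds to q₁; Firm 1 best-responds to the expected q₂ over Firm 2's types.
Firm 2 with cost c maximizes (42 − 2(q₁+q₂) − c)·q₂, giving q₂(c) = (42 − c − 2q₁)/4.
E[c₂] = 0.25·7 + 0.5·8 + 0.25·11 = 8.5
Firm 1's FOC against E[q₂] yields q₁ = (42 − 2·12 + E[c₂])/6 = (42 − 24 + 8.5)/6 = 4.41667.

4.42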